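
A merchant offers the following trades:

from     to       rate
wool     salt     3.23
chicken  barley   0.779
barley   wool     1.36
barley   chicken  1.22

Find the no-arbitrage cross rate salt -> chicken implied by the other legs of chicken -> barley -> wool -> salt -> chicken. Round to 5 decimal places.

Known legs of the cycle: 0.779 × 1.36 × 3.23 = 3.4219912
For no arbitrage the full-cycle product must be 1, so the missing rate is 1 / 3.4219912 ≈ 0.2922275.

0.29223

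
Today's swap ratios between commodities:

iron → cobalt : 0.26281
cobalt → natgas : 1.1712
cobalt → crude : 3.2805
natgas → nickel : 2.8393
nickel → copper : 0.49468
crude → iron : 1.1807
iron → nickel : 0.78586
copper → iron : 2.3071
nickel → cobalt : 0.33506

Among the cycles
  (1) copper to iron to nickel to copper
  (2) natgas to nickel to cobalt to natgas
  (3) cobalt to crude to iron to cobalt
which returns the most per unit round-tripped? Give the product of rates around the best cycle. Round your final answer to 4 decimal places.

(1) 2.3071 × 0.78586 × 0.49468 = 0.89688
(2) 2.8393 × 0.33506 × 1.1712 = 1.11420
(3) 3.2805 × 1.1807 × 0.26281 = 1.01794
Highest is cycle (2) at 1.1142 (>1, arbitrage).

1.1142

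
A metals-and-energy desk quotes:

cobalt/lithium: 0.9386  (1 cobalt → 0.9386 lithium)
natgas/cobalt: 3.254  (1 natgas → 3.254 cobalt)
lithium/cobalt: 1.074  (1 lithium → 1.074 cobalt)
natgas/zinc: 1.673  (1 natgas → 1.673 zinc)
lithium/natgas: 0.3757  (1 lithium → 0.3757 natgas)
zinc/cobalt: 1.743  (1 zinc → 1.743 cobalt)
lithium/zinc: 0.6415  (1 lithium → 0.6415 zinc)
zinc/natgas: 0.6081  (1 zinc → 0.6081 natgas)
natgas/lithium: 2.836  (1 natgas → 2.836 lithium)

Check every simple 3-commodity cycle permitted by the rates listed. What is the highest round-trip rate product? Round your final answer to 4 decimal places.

lithium→natgas→cobalt→lithium: 0.3757 × 3.254 × 0.9386 = 1.14746
zinc→natgas→lithium→zinc: 0.6081 × 2.836 × 0.6415 = 1.10631
zinc→cobalt→lithium→zinc: 1.743 × 0.9386 × 0.6415 = 1.04948
Maximum is lithium→natgas→cobalt→lithium at 1.1475; arbitrage exists.

1.1475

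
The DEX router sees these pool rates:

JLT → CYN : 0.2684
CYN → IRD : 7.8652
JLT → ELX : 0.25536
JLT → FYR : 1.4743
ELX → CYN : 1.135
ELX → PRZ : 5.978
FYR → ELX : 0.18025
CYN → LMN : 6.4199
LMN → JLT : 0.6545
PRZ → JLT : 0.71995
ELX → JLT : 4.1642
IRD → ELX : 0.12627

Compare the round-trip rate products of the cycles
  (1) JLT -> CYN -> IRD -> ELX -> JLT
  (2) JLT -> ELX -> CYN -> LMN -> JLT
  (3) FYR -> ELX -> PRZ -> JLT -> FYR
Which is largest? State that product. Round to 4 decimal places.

(1) 0.2684 × 7.8652 × 0.12627 × 4.1642 = 1.11000
(2) 0.25536 × 1.135 × 6.4199 × 0.6545 = 1.21783
(3) 0.18025 × 5.978 × 0.71995 × 1.4743 = 1.14372
Highest is cycle (2) at 1.2178 (>1, arbitrage).

1.2178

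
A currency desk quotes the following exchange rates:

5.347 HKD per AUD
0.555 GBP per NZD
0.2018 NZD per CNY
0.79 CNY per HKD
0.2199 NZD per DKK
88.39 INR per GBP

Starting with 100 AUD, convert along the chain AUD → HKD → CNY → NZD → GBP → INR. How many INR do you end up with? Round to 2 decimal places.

4181.72

100 AUD × 5.347 = 534.7 HKD
534.7 HKD × 0.79 = 422.413 CNY
422.413 CNY × 0.2018 = 85.2429434 NZD
85.2429434 NZD × 0.555 = 47.309833587 GBP
47.309833587 GBP × 88.39 = 4181.71619075493 INR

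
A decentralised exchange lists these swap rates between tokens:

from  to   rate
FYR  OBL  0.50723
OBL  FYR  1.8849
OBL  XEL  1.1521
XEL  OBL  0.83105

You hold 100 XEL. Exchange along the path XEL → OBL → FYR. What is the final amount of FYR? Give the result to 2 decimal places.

100 XEL × 0.83105 = 83.105 OBL
83.105 OBL × 1.8849 = 156.6446145 FYR

156.64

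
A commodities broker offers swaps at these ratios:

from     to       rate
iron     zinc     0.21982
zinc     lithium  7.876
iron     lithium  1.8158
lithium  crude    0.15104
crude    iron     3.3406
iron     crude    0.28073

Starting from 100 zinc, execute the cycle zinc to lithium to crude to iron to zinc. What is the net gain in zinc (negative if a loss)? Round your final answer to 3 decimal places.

100 zinc × 7.876 = 787.6 lithium
787.6 lithium × 0.15104 = 118.959104 crude
118.959104 crude × 3.3406 = 397.3947828224 iron
397.3947828224 iron × 0.21982 = 87.355321160019968 zinc
Net change: 87.355321160019968 − 100 = -12.644678839980032 zinc

-12.645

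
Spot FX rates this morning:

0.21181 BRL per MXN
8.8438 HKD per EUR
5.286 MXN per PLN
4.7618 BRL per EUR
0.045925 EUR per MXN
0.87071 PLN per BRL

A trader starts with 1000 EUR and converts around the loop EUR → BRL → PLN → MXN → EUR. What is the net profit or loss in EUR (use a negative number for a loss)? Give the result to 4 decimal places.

1000 EUR × 4.7618 = 4761.8 BRL
4761.8 BRL × 0.87071 = 4146.146878 PLN
4146.146878 PLN × 5.286 = 21916.532397108 MXN
21916.532397108 MXN × 0.045925 = 1006.5167503371849 EUR
Net change: 1006.5167503371849 − 1000 = 6.5167503371849 EUR

6.5168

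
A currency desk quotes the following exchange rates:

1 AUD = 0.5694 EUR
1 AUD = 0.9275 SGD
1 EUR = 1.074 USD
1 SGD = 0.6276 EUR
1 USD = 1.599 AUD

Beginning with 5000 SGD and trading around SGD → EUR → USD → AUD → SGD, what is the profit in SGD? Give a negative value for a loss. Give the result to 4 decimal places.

5000 SGD × 0.6276 = 3138 EUR
3138 EUR × 1.074 = 3370.212 USD
3370.212 USD × 1.599 = 5388.968988 AUD
5388.968988 AUD × 0.9275 = 4998.26873637 SGD
Net change: 4998.26873637 − 5000 = -1.73126363 SGD

-1.7313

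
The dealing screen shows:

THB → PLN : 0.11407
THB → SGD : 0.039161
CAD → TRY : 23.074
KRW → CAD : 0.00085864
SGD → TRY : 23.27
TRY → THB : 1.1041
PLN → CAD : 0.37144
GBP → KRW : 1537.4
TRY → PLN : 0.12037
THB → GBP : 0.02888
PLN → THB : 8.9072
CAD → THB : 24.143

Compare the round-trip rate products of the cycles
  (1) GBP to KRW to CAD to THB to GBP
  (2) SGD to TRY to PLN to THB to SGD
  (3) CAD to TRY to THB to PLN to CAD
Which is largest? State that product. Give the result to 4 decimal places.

(1) 1537.4 × 0.00085864 × 24.143 × 0.02888 = 0.92042
(2) 23.27 × 0.12037 × 8.9072 × 0.039161 = 0.97703
(3) 23.074 × 1.1041 × 0.11407 × 0.37144 = 1.07942
Highest is cycle (3) at 1.0794 (>1, arbitrage).

1.0794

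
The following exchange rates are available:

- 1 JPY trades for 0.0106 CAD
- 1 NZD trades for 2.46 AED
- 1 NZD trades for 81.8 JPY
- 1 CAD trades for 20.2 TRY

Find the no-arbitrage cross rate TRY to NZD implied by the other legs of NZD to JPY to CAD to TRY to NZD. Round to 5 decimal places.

0.05709

Known legs of the cycle: 81.8 × 0.0106 × 20.2 = 17.515016
For no arbitrage the full-cycle product must be 1, so the missing rate is 1 / 17.515016 ≈ 0.0570939.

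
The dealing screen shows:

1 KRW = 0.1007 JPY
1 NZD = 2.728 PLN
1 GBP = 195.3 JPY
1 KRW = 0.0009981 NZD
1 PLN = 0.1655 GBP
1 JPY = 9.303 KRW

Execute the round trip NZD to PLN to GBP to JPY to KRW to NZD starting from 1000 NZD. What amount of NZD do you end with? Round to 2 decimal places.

818.73

1000 NZD × 2.728 = 2728 PLN
2728 PLN × 0.1655 = 451.484 GBP
451.484 GBP × 195.3 = 88174.8252 JPY
88174.8252 JPY × 9.303 = 820290.3988356 KRW
820290.3988356 KRW × 0.0009981 = 818.73184707781236 NZD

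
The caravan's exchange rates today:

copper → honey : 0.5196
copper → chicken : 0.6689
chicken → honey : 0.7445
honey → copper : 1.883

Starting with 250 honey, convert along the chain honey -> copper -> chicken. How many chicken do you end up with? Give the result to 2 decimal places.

314.88

250 honey × 1.883 = 470.75 copper
470.75 copper × 0.6689 = 314.884675 chicken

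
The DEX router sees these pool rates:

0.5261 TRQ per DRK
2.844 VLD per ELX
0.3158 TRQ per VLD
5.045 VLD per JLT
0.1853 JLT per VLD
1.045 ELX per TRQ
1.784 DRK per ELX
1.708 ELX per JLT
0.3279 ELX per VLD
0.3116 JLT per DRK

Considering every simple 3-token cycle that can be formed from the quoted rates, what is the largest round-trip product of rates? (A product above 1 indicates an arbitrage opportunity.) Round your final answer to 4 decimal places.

ELX→DRK→TRQ→ELX: 1.784 × 0.5261 × 1.045 = 0.98080
ELX→DRK→JLT→ELX: 1.784 × 0.3116 × 1.708 = 0.94947
ELX→VLD→TRQ→ELX: 2.844 × 0.3158 × 1.045 = 0.93855
ELX→VLD→JLT→ELX: 2.844 × 0.1853 × 1.708 = 0.90010
Maximum is ELX→DRK→TRQ→ELX at 0.9808; no arbitrage — every cycle loses value.

0.9808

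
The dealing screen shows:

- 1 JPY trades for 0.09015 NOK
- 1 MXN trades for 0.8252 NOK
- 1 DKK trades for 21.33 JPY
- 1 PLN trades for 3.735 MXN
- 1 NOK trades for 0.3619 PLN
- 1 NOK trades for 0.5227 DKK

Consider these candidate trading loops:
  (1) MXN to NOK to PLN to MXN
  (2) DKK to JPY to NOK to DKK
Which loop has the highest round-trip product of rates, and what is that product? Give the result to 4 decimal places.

1.1154

(1) 0.8252 × 0.3619 × 3.735 = 1.11542
(2) 21.33 × 0.09015 × 0.5227 = 1.00510
Highest is cycle (1) at 1.1154 (>1, arbitrage).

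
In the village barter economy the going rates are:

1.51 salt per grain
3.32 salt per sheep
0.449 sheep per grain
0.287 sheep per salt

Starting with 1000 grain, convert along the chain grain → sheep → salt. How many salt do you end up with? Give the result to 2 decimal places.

1490.68

1000 grain × 0.449 = 449 sheep
449 sheep × 3.32 = 1490.68 salt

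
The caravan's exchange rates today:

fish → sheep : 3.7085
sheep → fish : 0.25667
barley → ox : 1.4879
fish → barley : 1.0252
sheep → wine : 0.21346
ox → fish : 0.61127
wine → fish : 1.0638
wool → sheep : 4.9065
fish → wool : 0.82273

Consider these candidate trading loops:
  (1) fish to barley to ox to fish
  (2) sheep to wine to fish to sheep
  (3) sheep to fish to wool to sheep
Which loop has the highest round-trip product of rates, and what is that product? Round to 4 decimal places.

1.0361

(1) 1.0252 × 1.4879 × 0.61127 = 0.93243
(2) 0.21346 × 1.0638 × 3.7085 = 0.84212
(3) 0.25667 × 0.82273 × 4.9065 = 1.03611
Highest is cycle (3) at 1.0361 (>1, arbitrage).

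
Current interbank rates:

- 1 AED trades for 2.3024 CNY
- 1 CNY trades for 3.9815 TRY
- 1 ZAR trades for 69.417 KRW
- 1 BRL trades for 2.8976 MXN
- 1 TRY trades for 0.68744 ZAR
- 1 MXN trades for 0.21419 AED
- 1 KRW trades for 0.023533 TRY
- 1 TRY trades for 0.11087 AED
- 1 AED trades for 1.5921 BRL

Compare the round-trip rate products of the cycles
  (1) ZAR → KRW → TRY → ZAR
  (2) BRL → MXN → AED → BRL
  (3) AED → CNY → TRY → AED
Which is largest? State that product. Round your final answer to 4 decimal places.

(1) 69.417 × 0.023533 × 0.68744 = 1.12300
(2) 2.8976 × 0.21419 × 1.5921 = 0.98812
(3) 2.3024 × 3.9815 × 0.11087 = 1.01635
Highest is cycle (1) at 1.1230 (>1, arbitrage).

1.1230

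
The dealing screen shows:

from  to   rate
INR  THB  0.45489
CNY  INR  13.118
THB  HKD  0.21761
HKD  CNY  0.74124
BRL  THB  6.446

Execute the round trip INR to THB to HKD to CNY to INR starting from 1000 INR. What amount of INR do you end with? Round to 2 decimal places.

1000 INR × 0.45489 = 454.89 THB
454.89 THB × 0.21761 = 98.9886129 HKD
98.9886129 HKD × 0.74124 = 73.374319425996 CNY
73.374319425996 CNY × 13.118 = 962.524322230215528 INR

962.52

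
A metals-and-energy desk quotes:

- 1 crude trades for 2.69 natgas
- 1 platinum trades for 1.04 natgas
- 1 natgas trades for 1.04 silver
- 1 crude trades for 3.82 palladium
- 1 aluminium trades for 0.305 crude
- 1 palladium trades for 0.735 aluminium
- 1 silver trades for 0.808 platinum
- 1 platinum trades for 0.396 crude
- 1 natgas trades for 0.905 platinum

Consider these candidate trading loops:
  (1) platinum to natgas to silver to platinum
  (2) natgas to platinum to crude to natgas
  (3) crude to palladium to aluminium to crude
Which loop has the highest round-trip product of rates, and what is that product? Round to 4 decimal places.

0.9640

(1) 1.04 × 1.04 × 0.808 = 0.87393
(2) 0.905 × 0.396 × 2.69 = 0.96404
(3) 3.82 × 0.735 × 0.305 = 0.85635
Highest is cycle (2) at 0.9640 (≤1, no arbitrage).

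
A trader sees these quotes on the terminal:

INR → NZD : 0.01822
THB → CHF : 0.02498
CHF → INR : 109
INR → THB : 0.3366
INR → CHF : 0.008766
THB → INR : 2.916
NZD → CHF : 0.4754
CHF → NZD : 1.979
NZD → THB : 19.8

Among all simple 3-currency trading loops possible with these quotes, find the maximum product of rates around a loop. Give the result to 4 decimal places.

INR→NZD→THB→INR: 0.01822 × 19.8 × 2.916 = 1.05196
CHF→NZD→THB→CHF: 1.979 × 19.8 × 0.02498 = 0.97882
INR→NZD→CHF→INR: 0.01822 × 0.4754 × 109 = 0.94413
INR→THB→CHF→INR: 0.3366 × 0.02498 × 109 = 0.91650
Maximum is INR→NZD→THB→INR at 1.0520; arbitrage exists.

1.0520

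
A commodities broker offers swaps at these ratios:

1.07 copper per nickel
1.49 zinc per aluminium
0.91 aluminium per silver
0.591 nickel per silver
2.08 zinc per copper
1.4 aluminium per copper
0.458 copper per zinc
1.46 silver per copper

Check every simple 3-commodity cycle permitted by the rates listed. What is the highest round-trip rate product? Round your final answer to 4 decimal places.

0.9554

aluminium→zinc→copper→aluminium: 1.49 × 0.458 × 1.4 = 0.95539
copper→silver→nickel→copper: 1.46 × 0.591 × 1.07 = 0.92326
Maximum is aluminium→zinc→copper→aluminium at 0.9554; no arbitrage — every cycle loses value.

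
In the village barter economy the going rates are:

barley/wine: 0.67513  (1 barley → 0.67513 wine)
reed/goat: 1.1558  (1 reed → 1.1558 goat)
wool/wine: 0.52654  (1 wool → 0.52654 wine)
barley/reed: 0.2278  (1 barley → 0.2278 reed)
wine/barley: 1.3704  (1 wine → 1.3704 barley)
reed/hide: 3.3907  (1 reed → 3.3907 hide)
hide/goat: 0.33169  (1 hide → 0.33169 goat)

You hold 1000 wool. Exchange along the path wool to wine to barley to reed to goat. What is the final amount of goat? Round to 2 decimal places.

189.98

1000 wool × 0.52654 = 526.54 wine
526.54 wine × 1.3704 = 721.570416 barley
721.570416 barley × 0.2278 = 164.3737407648 reed
164.3737407648 reed × 1.1558 = 189.98316957595584 goat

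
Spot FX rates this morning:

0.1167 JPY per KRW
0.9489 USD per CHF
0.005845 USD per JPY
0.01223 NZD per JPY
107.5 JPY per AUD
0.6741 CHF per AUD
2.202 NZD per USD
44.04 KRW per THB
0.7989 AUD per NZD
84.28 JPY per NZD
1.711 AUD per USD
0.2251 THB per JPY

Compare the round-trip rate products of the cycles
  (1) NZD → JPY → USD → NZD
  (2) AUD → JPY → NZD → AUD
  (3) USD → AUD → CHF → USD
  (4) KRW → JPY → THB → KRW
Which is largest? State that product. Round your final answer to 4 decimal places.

(1) 84.28 × 0.005845 × 2.202 = 1.08474
(2) 107.5 × 0.01223 × 0.7989 = 1.05033
(3) 1.711 × 0.6741 × 0.9489 = 1.09445
(4) 0.1167 × 0.2251 × 44.04 = 1.15689
Highest is cycle (4) at 1.1569 (>1, arbitrage).

1.1569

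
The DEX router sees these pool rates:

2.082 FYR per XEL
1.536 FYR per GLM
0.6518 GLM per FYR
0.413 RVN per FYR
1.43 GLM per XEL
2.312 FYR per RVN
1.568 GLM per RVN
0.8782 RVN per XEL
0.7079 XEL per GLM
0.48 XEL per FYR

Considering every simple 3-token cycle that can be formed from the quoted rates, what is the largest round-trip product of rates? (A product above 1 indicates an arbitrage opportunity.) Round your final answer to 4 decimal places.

XEL→GLM→FYR→XEL: 1.43 × 1.536 × 0.48 = 1.05431
RVN→GLM→FYR→RVN: 1.568 × 1.536 × 0.413 = 0.99469
RVN→GLM→XEL→RVN: 1.568 × 0.7079 × 0.8782 = 0.97479
RVN→FYR→XEL→RVN: 2.312 × 0.48 × 0.8782 = 0.97459
XEL→FYR→GLM→XEL: 2.082 × 0.6518 × 0.7079 = 0.96065
Maximum is XEL→GLM→FYR→XEL at 1.0543; arbitrage exists.

1.0543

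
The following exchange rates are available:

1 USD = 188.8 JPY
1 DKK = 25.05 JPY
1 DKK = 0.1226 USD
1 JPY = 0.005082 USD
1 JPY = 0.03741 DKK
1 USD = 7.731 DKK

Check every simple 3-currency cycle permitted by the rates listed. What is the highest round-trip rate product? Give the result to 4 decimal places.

0.9842

USD→DKK→JPY→USD: 7.731 × 25.05 × 0.005082 = 0.98419
USD→JPY→DKK→USD: 188.8 × 0.03741 × 0.1226 = 0.86592
Maximum is USD→DKK→JPY→USD at 0.9842; no arbitrage — every cycle loses value.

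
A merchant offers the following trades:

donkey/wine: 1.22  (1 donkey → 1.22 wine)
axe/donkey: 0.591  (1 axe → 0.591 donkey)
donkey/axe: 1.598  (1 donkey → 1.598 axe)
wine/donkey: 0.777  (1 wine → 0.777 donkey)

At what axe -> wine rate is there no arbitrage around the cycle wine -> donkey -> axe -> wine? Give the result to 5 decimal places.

0.80538

Known legs of the cycle: 0.777 × 1.598 = 1.241646
For no arbitrage the full-cycle product must be 1, so the missing rate is 1 / 1.241646 ≈ 0.8053825.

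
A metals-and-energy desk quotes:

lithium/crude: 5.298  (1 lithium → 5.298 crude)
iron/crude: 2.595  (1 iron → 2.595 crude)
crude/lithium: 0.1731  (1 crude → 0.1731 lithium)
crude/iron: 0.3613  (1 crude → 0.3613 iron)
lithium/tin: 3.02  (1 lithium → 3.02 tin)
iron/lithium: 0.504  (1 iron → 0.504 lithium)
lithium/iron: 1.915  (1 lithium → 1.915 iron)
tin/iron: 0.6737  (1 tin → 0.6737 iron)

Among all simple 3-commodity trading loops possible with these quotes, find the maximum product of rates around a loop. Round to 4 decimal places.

lithium→tin→iron→lithium: 3.02 × 0.6737 × 0.504 = 1.02543
crude→iron→lithium→crude: 0.3613 × 0.504 × 5.298 = 0.96474
crude→lithium→iron→crude: 0.1731 × 1.915 × 2.595 = 0.86021
Maximum is lithium→tin→iron→lithium at 1.0254; arbitrage exists.

1.0254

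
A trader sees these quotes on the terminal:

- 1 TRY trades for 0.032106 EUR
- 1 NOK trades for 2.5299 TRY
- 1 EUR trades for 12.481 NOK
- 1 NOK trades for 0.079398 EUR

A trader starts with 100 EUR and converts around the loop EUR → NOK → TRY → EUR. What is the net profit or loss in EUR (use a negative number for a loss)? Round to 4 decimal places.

100 EUR × 12.481 = 1248.1 NOK
1248.1 NOK × 2.5299 = 3157.56819 TRY
3157.56819 TRY × 0.032106 = 101.37688430814 EUR
Net change: 101.37688430814 − 100 = 1.37688430814 EUR

1.3769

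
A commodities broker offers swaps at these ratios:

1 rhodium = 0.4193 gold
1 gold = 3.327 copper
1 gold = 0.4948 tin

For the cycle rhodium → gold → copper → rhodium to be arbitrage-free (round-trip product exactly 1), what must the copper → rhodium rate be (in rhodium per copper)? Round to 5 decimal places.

Known legs of the cycle: 0.4193 × 3.327 = 1.3950111
For no arbitrage the full-cycle product must be 1, so the missing rate is 1 / 1.3950111 ≈ 0.7168402.

0.71684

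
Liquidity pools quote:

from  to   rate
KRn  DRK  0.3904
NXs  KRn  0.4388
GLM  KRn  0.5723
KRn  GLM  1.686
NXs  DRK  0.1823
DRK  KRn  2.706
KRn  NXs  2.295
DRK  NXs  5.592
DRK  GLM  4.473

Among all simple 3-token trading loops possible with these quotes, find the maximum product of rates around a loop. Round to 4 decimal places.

NXs→DRK→KRn→NXs: 0.1823 × 2.706 × 2.295 = 1.13213
GLM→KRn→DRK→GLM: 0.5723 × 0.3904 × 4.473 = 0.99938
NXs→KRn→DRK→NXs: 0.4388 × 0.3904 × 5.592 = 0.95795
Maximum is NXs→DRK→KRn→NXs at 1.1321; arbitrage exists.

1.1321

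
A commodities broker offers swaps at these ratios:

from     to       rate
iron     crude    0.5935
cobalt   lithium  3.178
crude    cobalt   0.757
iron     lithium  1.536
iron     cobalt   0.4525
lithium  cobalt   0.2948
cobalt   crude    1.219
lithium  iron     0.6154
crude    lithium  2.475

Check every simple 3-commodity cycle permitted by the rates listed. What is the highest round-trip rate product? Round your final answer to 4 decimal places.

0.9040

crude→lithium→iron→crude: 2.475 × 0.6154 × 0.5935 = 0.90397
cobalt→crude→lithium→cobalt: 1.219 × 2.475 × 0.2948 = 0.88942
cobalt→lithium→iron→cobalt: 3.178 × 0.6154 × 0.4525 = 0.88497
Maximum is crude→lithium→iron→crude at 0.9040; no arbitrage — every cycle loses value.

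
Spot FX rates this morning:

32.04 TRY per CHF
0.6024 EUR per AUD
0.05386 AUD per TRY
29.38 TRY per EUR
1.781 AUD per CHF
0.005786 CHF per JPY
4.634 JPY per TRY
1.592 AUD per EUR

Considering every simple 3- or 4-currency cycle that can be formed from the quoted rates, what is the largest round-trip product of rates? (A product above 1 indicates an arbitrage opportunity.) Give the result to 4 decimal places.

TRY→AUD→EUR→TRY: 0.05386 × 0.6024 × 29.38 = 0.95324
JPY→CHF→TRY→JPY: 0.005786 × 32.04 × 4.634 = 0.85907
Maximum is TRY→AUD→EUR→TRY at 0.9532; no arbitrage — every cycle loses value.

0.9532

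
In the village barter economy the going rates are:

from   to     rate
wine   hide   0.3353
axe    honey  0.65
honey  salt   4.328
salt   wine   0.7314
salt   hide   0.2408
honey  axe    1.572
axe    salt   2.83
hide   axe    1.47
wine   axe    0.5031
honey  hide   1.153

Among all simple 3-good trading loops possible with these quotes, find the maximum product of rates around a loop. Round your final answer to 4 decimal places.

honey→hide→axe→honey: 1.153 × 1.47 × 0.65 = 1.10169
wine→axe→salt→wine: 0.5031 × 2.83 × 0.7314 = 1.04135
axe→salt→hide→axe: 2.83 × 0.2408 × 1.47 = 1.00175
Maximum is honey→hide→axe→honey at 1.1017; arbitrage exists.

1.1017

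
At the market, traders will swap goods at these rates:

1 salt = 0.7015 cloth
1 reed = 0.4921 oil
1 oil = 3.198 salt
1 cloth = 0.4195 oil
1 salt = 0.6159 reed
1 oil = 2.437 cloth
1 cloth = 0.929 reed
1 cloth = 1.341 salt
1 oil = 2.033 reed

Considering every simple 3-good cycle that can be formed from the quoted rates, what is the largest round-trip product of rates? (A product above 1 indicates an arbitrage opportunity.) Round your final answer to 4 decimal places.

cloth→reed→oil→cloth: 0.929 × 0.4921 × 2.437 = 1.11410
reed→oil→salt→reed: 0.4921 × 3.198 × 0.6159 = 0.96926
cloth→oil→salt→cloth: 0.4195 × 3.198 × 0.7015 = 0.94111
Maximum is cloth→reed→oil→cloth at 1.1141; arbitrage exists.

1.1141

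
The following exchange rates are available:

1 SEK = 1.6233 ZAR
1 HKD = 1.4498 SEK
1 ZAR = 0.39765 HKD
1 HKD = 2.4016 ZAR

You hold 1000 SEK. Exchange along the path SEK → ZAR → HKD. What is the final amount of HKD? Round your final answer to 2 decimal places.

645.51

1000 SEK × 1.6233 = 1623.3 ZAR
1623.3 ZAR × 0.39765 = 645.505245 HKD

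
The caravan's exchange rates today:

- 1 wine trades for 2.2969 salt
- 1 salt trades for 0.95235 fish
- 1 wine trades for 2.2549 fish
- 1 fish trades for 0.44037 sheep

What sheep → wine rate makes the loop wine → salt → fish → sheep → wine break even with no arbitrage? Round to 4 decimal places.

Known legs of the cycle: 2.2969 × 0.95235 × 0.44037 = 0.96328855210455
For no arbitrage the full-cycle product must be 1, so the missing rate is 1 / 0.96328855210455 ≈ 1.038111.

1.0381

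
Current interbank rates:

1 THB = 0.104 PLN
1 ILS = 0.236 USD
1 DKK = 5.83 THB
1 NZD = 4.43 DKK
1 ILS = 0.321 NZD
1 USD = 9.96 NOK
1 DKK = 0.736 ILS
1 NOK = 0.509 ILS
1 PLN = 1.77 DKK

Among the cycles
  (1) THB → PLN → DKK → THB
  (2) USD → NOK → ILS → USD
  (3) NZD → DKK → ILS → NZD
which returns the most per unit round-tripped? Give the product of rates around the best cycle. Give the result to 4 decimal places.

1.1964

(1) 0.104 × 1.77 × 5.83 = 1.07319
(2) 9.96 × 0.509 × 0.236 = 1.19644
(3) 4.43 × 0.736 × 0.321 = 1.04661
Highest is cycle (2) at 1.1964 (>1, arbitrage).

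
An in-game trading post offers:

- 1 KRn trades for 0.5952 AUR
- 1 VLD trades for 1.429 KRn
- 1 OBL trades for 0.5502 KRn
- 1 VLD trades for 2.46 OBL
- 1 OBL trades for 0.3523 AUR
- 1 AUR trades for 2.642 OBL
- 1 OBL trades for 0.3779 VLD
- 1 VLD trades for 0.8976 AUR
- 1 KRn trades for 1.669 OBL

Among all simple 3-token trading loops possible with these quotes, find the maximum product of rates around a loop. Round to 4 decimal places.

0.9013

VLD→KRn→OBL→VLD: 1.429 × 1.669 × 0.3779 = 0.90129
VLD→AUR→OBL→VLD: 0.8976 × 2.642 × 0.3779 = 0.89617
AUR→OBL→KRn→AUR: 2.642 × 0.5502 × 0.5952 = 0.86520
Maximum is VLD→KRn→OBL→VLD at 0.9013; no arbitrage — every cycle loses value.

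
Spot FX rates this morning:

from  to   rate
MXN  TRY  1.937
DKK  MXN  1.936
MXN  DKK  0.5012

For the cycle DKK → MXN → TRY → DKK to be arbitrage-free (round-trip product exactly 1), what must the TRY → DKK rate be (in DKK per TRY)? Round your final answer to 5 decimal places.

0.26666

Known legs of the cycle: 1.936 × 1.937 = 3.750032
For no arbitrage the full-cycle product must be 1, so the missing rate is 1 / 3.750032 ≈ 0.2666644.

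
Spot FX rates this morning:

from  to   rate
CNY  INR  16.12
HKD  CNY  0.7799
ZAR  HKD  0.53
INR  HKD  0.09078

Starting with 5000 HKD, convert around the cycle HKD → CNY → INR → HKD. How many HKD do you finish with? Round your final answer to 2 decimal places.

5000 HKD × 0.7799 = 3899.5 CNY
3899.5 CNY × 16.12 = 62859.94 INR
62859.94 INR × 0.09078 = 5706.4253532 HKD

5706.43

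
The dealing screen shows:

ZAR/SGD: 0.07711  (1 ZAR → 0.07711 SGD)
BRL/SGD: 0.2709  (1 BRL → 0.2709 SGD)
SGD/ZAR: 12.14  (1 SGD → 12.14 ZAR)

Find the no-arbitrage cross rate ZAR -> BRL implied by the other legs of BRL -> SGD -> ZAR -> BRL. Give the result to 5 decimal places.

Known legs of the cycle: 0.2709 × 12.14 = 3.288726
For no arbitrage the full-cycle product must be 1, so the missing rate is 1 / 3.288726 ≈ 0.3040691.

0.30407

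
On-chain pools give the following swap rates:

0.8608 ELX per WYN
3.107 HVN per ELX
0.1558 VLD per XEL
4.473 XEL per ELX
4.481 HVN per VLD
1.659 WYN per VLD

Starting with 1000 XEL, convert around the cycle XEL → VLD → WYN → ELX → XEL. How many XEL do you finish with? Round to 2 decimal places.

995.21

1000 XEL × 0.1558 = 155.8 VLD
155.8 VLD × 1.659 = 258.4722 WYN
258.4722 WYN × 0.8608 = 222.49286976 ELX
222.49286976 ELX × 4.473 = 995.21060643648 XEL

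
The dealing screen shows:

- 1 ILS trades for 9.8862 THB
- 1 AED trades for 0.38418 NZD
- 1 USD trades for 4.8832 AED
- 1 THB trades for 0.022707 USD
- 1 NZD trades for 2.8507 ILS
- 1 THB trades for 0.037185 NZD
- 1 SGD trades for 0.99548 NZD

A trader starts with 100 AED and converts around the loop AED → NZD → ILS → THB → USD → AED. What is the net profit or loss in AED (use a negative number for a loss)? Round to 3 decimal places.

100 AED × 0.38418 = 38.418 NZD
38.418 NZD × 2.8507 = 109.5181926 ILS
109.5181926 ILS × 9.8862 = 1082.71875568212 THB
1082.71875568212 THB × 0.022707 = 24.58529478527389884 USD
24.58529478527389884 USD × 4.8832 = 120.054911495449502815488 AED
Net change: 120.054911495449502815488 − 100 = 20.054911495449502815488 AED

20.055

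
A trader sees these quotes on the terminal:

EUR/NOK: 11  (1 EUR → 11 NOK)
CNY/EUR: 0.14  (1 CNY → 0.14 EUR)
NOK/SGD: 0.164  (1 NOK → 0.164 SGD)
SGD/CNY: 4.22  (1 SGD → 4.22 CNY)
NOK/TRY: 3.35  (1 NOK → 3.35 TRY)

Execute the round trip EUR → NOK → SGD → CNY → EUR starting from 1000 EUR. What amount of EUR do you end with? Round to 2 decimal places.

1065.80

1000 EUR × 11 = 11000 NOK
11000 NOK × 0.164 = 1804 SGD
1804 SGD × 4.22 = 7612.88 CNY
7612.88 CNY × 0.14 = 1065.8032 EUR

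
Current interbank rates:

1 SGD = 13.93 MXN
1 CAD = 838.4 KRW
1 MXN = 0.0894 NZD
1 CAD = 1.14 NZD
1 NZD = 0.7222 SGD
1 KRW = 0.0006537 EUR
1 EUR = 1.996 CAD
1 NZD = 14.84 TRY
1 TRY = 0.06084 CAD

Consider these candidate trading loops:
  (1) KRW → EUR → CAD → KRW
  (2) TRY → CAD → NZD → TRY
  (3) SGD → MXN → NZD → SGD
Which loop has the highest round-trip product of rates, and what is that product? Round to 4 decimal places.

1.0939

(1) 0.0006537 × 1.996 × 838.4 = 1.09393
(2) 0.06084 × 1.14 × 14.84 = 1.02927
(3) 13.93 × 0.0894 × 0.7222 = 0.89939
Highest is cycle (1) at 1.0939 (>1, arbitrage).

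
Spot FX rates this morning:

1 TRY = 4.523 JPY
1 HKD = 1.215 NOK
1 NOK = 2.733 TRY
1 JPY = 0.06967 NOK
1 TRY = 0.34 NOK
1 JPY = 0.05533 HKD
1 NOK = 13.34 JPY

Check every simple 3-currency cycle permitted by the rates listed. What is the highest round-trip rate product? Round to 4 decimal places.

0.8968

HKD→NOK→JPY→HKD: 1.215 × 13.34 × 0.05533 = 0.89679
TRY→JPY→NOK→TRY: 4.523 × 0.06967 × 2.733 = 0.86122
Maximum is HKD→NOK→JPY→HKD at 0.8968; no arbitrage — every cycle loses value.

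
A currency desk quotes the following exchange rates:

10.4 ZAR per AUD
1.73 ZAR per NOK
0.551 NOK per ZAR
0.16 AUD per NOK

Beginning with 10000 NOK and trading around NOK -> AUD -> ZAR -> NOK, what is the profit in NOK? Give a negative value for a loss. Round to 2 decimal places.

-831.36

10000 NOK × 0.16 = 1600 AUD
1600 AUD × 10.4 = 16640 ZAR
16640 ZAR × 0.551 = 9168.64 NOK
Net change: 9168.64 − 10000 = -831.36 NOK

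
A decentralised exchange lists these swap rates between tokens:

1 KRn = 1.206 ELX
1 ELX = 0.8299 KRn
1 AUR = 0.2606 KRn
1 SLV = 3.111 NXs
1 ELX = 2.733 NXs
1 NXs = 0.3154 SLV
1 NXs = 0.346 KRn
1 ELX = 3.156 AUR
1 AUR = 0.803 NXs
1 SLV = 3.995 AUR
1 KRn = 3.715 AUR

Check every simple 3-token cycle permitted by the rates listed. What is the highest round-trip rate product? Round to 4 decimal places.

1.1404

KRn→ELX→NXs→KRn: 1.206 × 2.733 × 0.346 = 1.14042
KRn→AUR→NXs→KRn: 3.715 × 0.803 × 0.346 = 1.03217
SLV→AUR→NXs→SLV: 3.995 × 0.803 × 0.3154 = 1.01180
KRn→ELX→AUR→KRn: 1.206 × 3.156 × 0.2606 = 0.99188
Maximum is KRn→ELX→NXs→KRn at 1.1404; arbitrage exists.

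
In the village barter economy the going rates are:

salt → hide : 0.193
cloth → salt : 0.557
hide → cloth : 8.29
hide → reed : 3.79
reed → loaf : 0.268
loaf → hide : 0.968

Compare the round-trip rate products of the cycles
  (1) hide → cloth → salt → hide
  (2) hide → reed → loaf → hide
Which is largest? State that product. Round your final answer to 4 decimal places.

(1) 8.29 × 0.557 × 0.193 = 0.89118
(2) 3.79 × 0.268 × 0.968 = 0.98322
Highest is cycle (2) at 0.9832 (≤1, no arbitrage).

0.9832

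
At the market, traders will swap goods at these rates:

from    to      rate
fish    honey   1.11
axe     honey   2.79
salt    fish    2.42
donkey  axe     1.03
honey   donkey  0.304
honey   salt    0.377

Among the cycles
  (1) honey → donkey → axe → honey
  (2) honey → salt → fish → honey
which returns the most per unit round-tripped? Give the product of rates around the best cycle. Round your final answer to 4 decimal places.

1.0127

(1) 0.304 × 1.03 × 2.79 = 0.87360
(2) 0.377 × 2.42 × 1.11 = 1.01270
Highest is cycle (2) at 1.0127 (>1, arbitrage).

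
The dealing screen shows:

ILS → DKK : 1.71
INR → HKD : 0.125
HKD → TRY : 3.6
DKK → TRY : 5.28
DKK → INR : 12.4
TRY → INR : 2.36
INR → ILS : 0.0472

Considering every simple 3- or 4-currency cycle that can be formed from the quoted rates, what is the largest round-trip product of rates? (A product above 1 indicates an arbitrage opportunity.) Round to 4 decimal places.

INR→HKD→TRY→INR: 0.125 × 3.6 × 2.36 = 1.06200
DKK→TRY→INR→ILS→DKK: 5.28 × 2.36 × 0.0472 × 1.71 = 1.00574
DKK→INR→ILS→DKK: 12.4 × 0.0472 × 1.71 = 1.00083
Maximum is INR→HKD→TRY→INR at 1.0620; arbitrage exists.

1.0620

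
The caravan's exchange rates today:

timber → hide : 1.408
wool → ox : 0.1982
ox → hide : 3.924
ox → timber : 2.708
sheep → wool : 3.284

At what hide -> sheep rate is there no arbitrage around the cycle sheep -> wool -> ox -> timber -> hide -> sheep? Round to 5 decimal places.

0.40294

Known legs of the cycle: 3.284 × 0.1982 × 2.708 × 1.408 = 2.4817504735232
For no arbitrage the full-cycle product must be 1, so the missing rate is 1 / 2.4817504735232 ≈ 0.4029414.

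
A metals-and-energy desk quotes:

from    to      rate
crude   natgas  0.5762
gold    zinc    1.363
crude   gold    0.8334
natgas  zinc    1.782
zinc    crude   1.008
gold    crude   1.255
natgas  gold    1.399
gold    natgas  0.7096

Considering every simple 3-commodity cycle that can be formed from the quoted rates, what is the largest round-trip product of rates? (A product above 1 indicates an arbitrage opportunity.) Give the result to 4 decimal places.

1.1450

crude→gold→zinc→crude: 0.8334 × 1.363 × 1.008 = 1.14501
natgas→zinc→crude→natgas: 1.782 × 1.008 × 0.5762 = 1.03500
natgas→gold→crude→natgas: 1.399 × 1.255 × 0.5762 = 1.01166
Maximum is crude→gold→zinc→crude at 1.1450; arbitrage exists.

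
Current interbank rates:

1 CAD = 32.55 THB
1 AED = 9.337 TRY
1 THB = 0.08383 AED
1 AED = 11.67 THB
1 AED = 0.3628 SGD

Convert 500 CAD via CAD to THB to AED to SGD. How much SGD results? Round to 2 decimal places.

494.98

500 CAD × 32.55 = 16275 THB
16275 THB × 0.08383 = 1364.33325 AED
1364.33325 AED × 0.3628 = 494.9801031 SGD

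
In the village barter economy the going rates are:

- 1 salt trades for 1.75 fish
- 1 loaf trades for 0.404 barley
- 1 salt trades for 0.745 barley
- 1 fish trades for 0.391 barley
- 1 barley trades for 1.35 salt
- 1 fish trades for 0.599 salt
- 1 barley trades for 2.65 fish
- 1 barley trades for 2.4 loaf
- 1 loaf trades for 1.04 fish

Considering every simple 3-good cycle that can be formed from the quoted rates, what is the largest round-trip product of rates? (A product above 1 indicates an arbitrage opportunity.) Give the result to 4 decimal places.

fish→salt→barley→fish: 0.599 × 0.745 × 2.65 = 1.18258
fish→barley→loaf→fish: 0.391 × 2.4 × 1.04 = 0.97594
fish→barley→salt→fish: 0.391 × 1.35 × 1.75 = 0.92374
Maximum is fish→salt→barley→fish at 1.1826; arbitrage exists.

1.1826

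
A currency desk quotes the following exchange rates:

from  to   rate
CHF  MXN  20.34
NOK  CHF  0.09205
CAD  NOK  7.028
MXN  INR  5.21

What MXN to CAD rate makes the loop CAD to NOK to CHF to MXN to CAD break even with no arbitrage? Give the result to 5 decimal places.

Known legs of the cycle: 7.028 × 0.09205 × 20.34 = 13.158503316
For no arbitrage the full-cycle product must be 1, so the missing rate is 1 / 13.158503316 ≈ 0.0759965.

0.07600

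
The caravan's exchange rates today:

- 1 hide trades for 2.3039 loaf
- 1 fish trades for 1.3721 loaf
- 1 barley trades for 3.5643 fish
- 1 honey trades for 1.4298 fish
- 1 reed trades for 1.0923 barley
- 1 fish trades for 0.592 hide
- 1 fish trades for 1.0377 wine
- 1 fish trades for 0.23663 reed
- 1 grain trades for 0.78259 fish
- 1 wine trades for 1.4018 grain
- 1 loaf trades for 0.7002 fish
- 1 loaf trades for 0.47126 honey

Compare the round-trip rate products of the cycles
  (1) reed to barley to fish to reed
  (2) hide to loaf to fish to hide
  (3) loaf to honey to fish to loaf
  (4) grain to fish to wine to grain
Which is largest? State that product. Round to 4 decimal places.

1.1384

(1) 1.0923 × 3.5643 × 0.23663 = 0.92127
(2) 2.3039 × 0.7002 × 0.592 = 0.95501
(3) 0.47126 × 1.4298 × 1.3721 = 0.92453
(4) 0.78259 × 1.0377 × 1.4018 = 1.13839
Highest is cycle (4) at 1.1384 (>1, arbitrage).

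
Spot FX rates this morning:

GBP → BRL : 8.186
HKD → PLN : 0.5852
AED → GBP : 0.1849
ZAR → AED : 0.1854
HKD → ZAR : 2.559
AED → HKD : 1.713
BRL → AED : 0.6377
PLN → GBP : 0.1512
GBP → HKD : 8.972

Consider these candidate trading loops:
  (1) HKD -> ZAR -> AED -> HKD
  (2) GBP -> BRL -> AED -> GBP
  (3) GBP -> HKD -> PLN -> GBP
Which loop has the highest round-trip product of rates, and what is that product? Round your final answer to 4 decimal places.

(1) 2.559 × 0.1854 × 1.713 = 0.81271
(2) 8.186 × 0.6377 × 0.1849 = 0.96522
(3) 8.972 × 0.5852 × 0.1512 = 0.79386
Highest is cycle (2) at 0.9652 (≤1, no arbitrage).

0.9652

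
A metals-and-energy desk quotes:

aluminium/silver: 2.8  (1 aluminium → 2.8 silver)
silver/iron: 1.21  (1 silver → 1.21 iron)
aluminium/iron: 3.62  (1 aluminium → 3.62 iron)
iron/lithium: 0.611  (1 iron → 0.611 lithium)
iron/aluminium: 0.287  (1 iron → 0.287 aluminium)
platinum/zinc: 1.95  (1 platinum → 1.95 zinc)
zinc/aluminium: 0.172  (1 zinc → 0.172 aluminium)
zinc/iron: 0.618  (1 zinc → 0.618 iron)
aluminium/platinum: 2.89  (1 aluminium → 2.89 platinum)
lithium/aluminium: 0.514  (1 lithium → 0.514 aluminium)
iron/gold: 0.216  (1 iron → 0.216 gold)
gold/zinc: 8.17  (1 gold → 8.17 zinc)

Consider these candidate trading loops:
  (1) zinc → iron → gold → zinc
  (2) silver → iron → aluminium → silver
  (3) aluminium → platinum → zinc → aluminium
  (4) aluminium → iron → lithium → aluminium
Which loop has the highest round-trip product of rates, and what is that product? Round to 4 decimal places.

1.1369

(1) 0.618 × 0.216 × 8.17 = 1.09060
(2) 1.21 × 0.287 × 2.8 = 0.97236
(3) 2.89 × 1.95 × 0.172 = 0.96931
(4) 3.62 × 0.611 × 0.514 = 1.13688
Highest is cycle (4) at 1.1369 (>1, arbitrage).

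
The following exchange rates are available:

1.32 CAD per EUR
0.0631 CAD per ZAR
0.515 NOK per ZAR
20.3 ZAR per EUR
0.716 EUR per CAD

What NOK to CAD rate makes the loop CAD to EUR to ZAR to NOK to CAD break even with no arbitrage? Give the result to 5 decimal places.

Known legs of the cycle: 0.716 × 20.3 × 0.515 = 7.485422
For no arbitrage the full-cycle product must be 1, so the missing rate is 1 / 7.485422 ≈ 0.1335930.

0.13359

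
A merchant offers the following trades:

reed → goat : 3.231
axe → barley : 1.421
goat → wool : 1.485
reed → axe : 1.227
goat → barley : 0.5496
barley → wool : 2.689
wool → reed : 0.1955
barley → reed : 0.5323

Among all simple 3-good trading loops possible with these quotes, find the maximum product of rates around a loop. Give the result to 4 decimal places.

0.9452

barley→reed→goat→barley: 0.5323 × 3.231 × 0.5496 = 0.94524
wool→reed→goat→wool: 0.1955 × 3.231 × 1.485 = 0.93802
axe→barley→reed→axe: 1.421 × 0.5323 × 1.227 = 0.92810
Maximum is barley→reed→goat→barley at 0.9452; no arbitrage — every cycle loses value.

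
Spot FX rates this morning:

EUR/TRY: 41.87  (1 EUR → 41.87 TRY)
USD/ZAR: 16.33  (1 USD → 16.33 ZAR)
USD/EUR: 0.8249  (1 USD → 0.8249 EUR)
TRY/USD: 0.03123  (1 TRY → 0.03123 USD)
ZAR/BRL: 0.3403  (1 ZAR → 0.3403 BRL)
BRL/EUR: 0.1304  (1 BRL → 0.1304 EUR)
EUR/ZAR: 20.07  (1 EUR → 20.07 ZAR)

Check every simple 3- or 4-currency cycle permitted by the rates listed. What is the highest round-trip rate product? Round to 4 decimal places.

1.0786

TRY→USD→EUR→TRY: 0.03123 × 0.8249 × 41.87 = 1.07864
EUR→ZAR→BRL→EUR: 20.07 × 0.3403 × 0.1304 = 0.89061
Maximum is TRY→USD→EUR→TRY at 1.0786; arbitrage exists.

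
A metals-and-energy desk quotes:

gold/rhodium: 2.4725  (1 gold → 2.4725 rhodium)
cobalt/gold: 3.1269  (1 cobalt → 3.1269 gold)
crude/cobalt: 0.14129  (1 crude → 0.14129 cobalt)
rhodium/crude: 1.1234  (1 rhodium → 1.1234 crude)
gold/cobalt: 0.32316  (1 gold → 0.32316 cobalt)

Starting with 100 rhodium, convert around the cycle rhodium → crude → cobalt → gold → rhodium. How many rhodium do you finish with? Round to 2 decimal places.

100 rhodium × 1.1234 = 112.34 crude
112.34 crude × 0.14129 = 15.8725186 cobalt
15.8725186 cobalt × 3.1269 = 49.63177841034 gold
49.63177841034 gold × 2.4725 = 122.71457211956565 rhodium

122.71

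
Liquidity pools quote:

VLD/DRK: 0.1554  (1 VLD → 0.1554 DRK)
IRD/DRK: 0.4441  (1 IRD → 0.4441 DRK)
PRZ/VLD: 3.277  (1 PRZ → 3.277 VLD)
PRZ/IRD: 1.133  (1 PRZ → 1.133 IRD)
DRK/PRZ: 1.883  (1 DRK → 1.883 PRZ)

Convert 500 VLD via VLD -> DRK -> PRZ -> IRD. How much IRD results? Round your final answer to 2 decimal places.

165.77

500 VLD × 0.1554 = 77.7 DRK
77.7 DRK × 1.883 = 146.3091 PRZ
146.3091 PRZ × 1.133 = 165.7682103 IRD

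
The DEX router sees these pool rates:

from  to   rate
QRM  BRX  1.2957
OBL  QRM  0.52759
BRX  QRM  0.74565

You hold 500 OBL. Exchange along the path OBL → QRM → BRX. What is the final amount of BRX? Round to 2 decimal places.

500 OBL × 0.52759 = 263.795 QRM
263.795 QRM × 1.2957 = 341.7991815 BRX

341.80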